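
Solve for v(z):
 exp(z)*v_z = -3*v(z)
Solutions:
 v(z) = C1*exp(3*exp(-z))


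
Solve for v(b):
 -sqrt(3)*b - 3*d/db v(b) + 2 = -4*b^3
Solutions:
 v(b) = C1 + b^4/3 - sqrt(3)*b^2/6 + 2*b/3


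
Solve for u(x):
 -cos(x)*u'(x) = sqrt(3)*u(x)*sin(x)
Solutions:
 u(x) = C1*cos(x)^(sqrt(3))


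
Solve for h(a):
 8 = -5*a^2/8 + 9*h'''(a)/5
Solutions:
 h(a) = C1 + C2*a + C3*a^2 + 5*a^5/864 + 20*a^3/27


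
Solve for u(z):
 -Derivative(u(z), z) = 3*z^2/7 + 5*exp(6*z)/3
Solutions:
 u(z) = C1 - z^3/7 - 5*exp(6*z)/18


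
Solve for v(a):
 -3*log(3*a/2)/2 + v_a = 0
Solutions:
 v(a) = C1 + 3*a*log(a)/2 - 3*a/2 - 3*a*log(2)/2 + 3*a*log(3)/2


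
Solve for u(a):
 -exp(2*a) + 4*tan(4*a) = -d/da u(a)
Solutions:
 u(a) = C1 + exp(2*a)/2 + log(cos(4*a))


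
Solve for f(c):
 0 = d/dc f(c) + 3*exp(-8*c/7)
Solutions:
 f(c) = C1 + 21*exp(-8*c/7)/8


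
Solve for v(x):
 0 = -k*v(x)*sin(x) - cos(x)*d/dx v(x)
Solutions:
 v(x) = C1*exp(k*log(cos(x)))


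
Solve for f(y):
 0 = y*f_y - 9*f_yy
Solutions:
 f(y) = C1 + C2*erfi(sqrt(2)*y/6)


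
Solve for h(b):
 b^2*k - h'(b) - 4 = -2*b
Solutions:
 h(b) = C1 + b^3*k/3 + b^2 - 4*b


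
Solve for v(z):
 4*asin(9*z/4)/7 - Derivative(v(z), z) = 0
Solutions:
 v(z) = C1 + 4*z*asin(9*z/4)/7 + 4*sqrt(16 - 81*z^2)/63


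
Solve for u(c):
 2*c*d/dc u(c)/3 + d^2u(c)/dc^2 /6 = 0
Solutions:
 u(c) = C1 + C2*erf(sqrt(2)*c)


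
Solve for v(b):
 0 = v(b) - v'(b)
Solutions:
 v(b) = C1*exp(b)


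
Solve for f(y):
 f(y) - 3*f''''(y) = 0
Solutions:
 f(y) = C1*exp(-3^(3/4)*y/3) + C2*exp(3^(3/4)*y/3) + C3*sin(3^(3/4)*y/3) + C4*cos(3^(3/4)*y/3)


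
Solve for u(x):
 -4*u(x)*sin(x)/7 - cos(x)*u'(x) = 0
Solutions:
 u(x) = C1*cos(x)^(4/7)


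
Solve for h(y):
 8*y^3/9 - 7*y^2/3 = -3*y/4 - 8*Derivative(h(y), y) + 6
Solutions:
 h(y) = C1 - y^4/36 + 7*y^3/72 - 3*y^2/64 + 3*y/4


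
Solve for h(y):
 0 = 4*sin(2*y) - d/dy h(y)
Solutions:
 h(y) = C1 - 2*cos(2*y)


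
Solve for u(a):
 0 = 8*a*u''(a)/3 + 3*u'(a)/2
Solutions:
 u(a) = C1 + C2*a^(7/16)


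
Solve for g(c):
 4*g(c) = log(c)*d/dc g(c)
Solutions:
 g(c) = C1*exp(4*li(c))


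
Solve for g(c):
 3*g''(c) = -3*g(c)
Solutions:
 g(c) = C1*sin(c) + C2*cos(c)


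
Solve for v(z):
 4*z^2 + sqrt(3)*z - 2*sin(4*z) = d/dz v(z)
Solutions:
 v(z) = C1 + 4*z^3/3 + sqrt(3)*z^2/2 + cos(4*z)/2


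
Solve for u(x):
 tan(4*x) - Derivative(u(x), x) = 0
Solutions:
 u(x) = C1 - log(cos(4*x))/4


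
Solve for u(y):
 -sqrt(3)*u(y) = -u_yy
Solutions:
 u(y) = C1*exp(-3^(1/4)*y) + C2*exp(3^(1/4)*y)


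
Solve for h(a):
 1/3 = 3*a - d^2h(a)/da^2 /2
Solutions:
 h(a) = C1 + C2*a + a^3 - a^2/3


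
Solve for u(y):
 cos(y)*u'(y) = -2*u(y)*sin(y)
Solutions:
 u(y) = C1*cos(y)^2


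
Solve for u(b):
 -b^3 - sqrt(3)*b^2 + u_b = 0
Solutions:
 u(b) = C1 + b^4/4 + sqrt(3)*b^3/3


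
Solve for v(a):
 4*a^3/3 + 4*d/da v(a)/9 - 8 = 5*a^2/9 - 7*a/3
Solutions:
 v(a) = C1 - 3*a^4/4 + 5*a^3/12 - 21*a^2/8 + 18*a


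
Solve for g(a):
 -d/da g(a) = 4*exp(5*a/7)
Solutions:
 g(a) = C1 - 28*exp(5*a/7)/5


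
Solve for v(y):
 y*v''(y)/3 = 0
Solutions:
 v(y) = C1 + C2*y


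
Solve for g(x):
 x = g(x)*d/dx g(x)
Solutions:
 g(x) = -sqrt(C1 + x^2)
 g(x) = sqrt(C1 + x^2)


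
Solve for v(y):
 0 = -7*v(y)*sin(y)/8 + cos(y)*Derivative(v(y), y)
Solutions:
 v(y) = C1/cos(y)^(7/8)


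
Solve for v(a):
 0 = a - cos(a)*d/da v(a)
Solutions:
 v(a) = C1 + Integral(a/cos(a), a)


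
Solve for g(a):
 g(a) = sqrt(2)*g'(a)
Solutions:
 g(a) = C1*exp(sqrt(2)*a/2)


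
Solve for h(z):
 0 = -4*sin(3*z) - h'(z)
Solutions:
 h(z) = C1 + 4*cos(3*z)/3


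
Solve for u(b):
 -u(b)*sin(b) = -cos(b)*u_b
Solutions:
 u(b) = C1/cos(b)


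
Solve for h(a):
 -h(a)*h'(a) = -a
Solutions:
 h(a) = -sqrt(C1 + a^2)
 h(a) = sqrt(C1 + a^2)


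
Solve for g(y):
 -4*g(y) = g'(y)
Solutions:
 g(y) = C1*exp(-4*y)


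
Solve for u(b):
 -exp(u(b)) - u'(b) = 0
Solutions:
 u(b) = log(1/(C1 + b))


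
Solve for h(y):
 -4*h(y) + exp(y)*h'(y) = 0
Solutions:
 h(y) = C1*exp(-4*exp(-y))


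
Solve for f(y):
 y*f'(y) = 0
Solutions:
 f(y) = C1


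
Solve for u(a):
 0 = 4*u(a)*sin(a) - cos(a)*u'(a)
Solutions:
 u(a) = C1/cos(a)^4


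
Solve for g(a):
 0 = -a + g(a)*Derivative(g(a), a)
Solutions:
 g(a) = -sqrt(C1 + a^2)
 g(a) = sqrt(C1 + a^2)


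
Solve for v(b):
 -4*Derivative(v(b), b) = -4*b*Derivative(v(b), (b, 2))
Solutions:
 v(b) = C1 + C2*b^2


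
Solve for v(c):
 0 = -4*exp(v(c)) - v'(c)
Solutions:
 v(c) = log(1/(C1 + 4*c))


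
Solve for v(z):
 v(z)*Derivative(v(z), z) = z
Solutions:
 v(z) = -sqrt(C1 + z^2)
 v(z) = sqrt(C1 + z^2)


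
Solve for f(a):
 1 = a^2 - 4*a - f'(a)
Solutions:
 f(a) = C1 + a^3/3 - 2*a^2 - a


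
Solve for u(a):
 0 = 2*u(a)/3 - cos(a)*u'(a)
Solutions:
 u(a) = C1*(sin(a) + 1)^(1/3)/(sin(a) - 1)^(1/3)


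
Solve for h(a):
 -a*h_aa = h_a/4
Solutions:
 h(a) = C1 + C2*a^(3/4)


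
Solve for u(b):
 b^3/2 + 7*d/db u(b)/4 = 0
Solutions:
 u(b) = C1 - b^4/14


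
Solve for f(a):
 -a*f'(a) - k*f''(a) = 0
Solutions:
 f(a) = C1 + C2*sqrt(k)*erf(sqrt(2)*a*sqrt(1/k)/2)


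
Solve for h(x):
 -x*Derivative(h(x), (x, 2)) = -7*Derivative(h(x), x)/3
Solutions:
 h(x) = C1 + C2*x^(10/3)


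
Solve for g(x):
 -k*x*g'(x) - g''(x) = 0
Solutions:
 g(x) = Piecewise((-sqrt(2)*sqrt(pi)*C1*erf(sqrt(2)*sqrt(k)*x/2)/(2*sqrt(k)) - C2, (k > 0) | (k < 0)), (-C1*x - C2, True))


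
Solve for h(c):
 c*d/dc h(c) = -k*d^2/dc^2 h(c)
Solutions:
 h(c) = C1 + C2*sqrt(k)*erf(sqrt(2)*c*sqrt(1/k)/2)


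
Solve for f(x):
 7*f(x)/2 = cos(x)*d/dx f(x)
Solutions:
 f(x) = C1*(sin(x) + 1)^(7/4)/(sin(x) - 1)^(7/4)


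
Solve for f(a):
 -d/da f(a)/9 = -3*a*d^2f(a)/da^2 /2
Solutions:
 f(a) = C1 + C2*a^(29/27)


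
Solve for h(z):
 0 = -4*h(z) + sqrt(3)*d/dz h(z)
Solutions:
 h(z) = C1*exp(4*sqrt(3)*z/3)


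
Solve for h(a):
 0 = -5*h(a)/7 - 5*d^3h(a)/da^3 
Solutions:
 h(a) = C3*exp(-7^(2/3)*a/7) + (C1*sin(sqrt(3)*7^(2/3)*a/14) + C2*cos(sqrt(3)*7^(2/3)*a/14))*exp(7^(2/3)*a/14)


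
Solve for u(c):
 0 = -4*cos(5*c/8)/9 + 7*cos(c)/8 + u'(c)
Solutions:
 u(c) = C1 + 32*sin(5*c/8)/45 - 7*sin(c)/8


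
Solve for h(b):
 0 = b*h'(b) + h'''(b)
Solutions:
 h(b) = C1 + Integral(C2*airyai(-b) + C3*airybi(-b), b)


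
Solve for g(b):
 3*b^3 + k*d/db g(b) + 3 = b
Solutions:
 g(b) = C1 - 3*b^4/(4*k) + b^2/(2*k) - 3*b/k


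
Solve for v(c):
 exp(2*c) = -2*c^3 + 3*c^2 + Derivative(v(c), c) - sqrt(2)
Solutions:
 v(c) = C1 + c^4/2 - c^3 + sqrt(2)*c + exp(2*c)/2


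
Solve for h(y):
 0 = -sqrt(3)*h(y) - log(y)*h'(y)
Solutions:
 h(y) = C1*exp(-sqrt(3)*li(y))


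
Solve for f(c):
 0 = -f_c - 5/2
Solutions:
 f(c) = C1 - 5*c/2


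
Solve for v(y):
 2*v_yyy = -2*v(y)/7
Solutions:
 v(y) = C3*exp(-7^(2/3)*y/7) + (C1*sin(sqrt(3)*7^(2/3)*y/14) + C2*cos(sqrt(3)*7^(2/3)*y/14))*exp(7^(2/3)*y/14)


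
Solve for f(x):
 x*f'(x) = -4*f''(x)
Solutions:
 f(x) = C1 + C2*erf(sqrt(2)*x/4)


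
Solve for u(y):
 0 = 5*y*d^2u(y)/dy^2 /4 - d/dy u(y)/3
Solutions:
 u(y) = C1 + C2*y^(19/15)


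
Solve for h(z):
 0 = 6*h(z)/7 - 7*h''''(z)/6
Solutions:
 h(z) = C1*exp(-sqrt(42)*z/7) + C2*exp(sqrt(42)*z/7) + C3*sin(sqrt(42)*z/7) + C4*cos(sqrt(42)*z/7)


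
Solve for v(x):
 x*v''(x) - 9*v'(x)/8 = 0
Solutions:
 v(x) = C1 + C2*x^(17/8)


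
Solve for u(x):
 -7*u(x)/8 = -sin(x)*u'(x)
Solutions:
 u(x) = C1*(cos(x) - 1)^(7/16)/(cos(x) + 1)^(7/16)


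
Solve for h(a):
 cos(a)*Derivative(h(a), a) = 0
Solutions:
 h(a) = C1


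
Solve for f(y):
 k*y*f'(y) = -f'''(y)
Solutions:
 f(y) = C1 + Integral(C2*airyai(y*(-k)^(1/3)) + C3*airybi(y*(-k)^(1/3)), y)


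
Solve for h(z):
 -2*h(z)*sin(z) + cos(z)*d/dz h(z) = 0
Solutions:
 h(z) = C1/cos(z)^2


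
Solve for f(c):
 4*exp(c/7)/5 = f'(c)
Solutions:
 f(c) = C1 + 28*exp(c/7)/5


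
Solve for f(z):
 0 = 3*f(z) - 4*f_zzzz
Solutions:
 f(z) = C1*exp(-sqrt(2)*3^(1/4)*z/2) + C2*exp(sqrt(2)*3^(1/4)*z/2) + C3*sin(sqrt(2)*3^(1/4)*z/2) + C4*cos(sqrt(2)*3^(1/4)*z/2)


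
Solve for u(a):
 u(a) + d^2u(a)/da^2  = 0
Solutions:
 u(a) = C1*sin(a) + C2*cos(a)


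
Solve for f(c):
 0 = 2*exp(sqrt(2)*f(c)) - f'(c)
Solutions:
 f(c) = sqrt(2)*(2*log(-1/(C1 + 2*c)) - log(2))/4


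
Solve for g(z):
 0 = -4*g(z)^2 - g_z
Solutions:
 g(z) = 1/(C1 + 4*z)


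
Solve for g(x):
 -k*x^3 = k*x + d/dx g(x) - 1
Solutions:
 g(x) = C1 - k*x^4/4 - k*x^2/2 + x


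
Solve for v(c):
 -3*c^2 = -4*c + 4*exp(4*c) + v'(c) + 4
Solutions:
 v(c) = C1 - c^3 + 2*c^2 - 4*c - exp(4*c)


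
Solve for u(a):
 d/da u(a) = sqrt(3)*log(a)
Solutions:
 u(a) = C1 + sqrt(3)*a*log(a) - sqrt(3)*a


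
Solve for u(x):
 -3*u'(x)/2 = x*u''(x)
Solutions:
 u(x) = C1 + C2/sqrt(x)


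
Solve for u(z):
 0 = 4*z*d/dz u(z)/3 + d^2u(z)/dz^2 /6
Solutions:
 u(z) = C1 + C2*erf(2*z)


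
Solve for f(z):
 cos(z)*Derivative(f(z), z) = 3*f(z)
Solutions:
 f(z) = C1*(sin(z) + 1)^(3/2)/(sin(z) - 1)^(3/2)


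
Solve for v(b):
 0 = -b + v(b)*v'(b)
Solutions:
 v(b) = -sqrt(C1 + b^2)
 v(b) = sqrt(C1 + b^2)


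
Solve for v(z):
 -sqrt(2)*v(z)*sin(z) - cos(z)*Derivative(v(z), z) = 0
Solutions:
 v(z) = C1*cos(z)^(sqrt(2))


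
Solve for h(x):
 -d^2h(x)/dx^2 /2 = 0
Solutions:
 h(x) = C1 + C2*x


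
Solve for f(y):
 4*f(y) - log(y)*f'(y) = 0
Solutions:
 f(y) = C1*exp(4*li(y))


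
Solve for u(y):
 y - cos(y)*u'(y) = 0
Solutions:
 u(y) = C1 + Integral(y/cos(y), y)


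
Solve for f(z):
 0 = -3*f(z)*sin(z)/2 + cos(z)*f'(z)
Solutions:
 f(z) = C1/cos(z)^(3/2)


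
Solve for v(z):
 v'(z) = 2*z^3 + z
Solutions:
 v(z) = C1 + z^4/2 + z^2/2


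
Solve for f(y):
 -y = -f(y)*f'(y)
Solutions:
 f(y) = -sqrt(C1 + y^2)
 f(y) = sqrt(C1 + y^2)


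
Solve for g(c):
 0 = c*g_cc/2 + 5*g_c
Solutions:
 g(c) = C1 + C2/c^9


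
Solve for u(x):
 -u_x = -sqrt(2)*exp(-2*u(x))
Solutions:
 u(x) = log(-sqrt(C1 + 2*sqrt(2)*x))
 u(x) = log(C1 + 2*sqrt(2)*x)/2


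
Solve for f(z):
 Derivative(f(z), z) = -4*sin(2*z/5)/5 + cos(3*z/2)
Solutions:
 f(z) = C1 + 2*sin(3*z/2)/3 + 2*cos(2*z/5)


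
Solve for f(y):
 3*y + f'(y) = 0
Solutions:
 f(y) = C1 - 3*y^2/2


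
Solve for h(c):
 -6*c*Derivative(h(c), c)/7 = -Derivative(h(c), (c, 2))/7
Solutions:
 h(c) = C1 + C2*erfi(sqrt(3)*c)


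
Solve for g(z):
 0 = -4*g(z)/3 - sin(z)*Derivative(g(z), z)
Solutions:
 g(z) = C1*(cos(z) + 1)^(2/3)/(cos(z) - 1)^(2/3)


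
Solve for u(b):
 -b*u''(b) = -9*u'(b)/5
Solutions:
 u(b) = C1 + C2*b^(14/5)


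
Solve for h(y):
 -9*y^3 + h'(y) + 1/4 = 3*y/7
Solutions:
 h(y) = C1 + 9*y^4/4 + 3*y^2/14 - y/4


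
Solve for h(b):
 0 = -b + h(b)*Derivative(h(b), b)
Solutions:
 h(b) = -sqrt(C1 + b^2)
 h(b) = sqrt(C1 + b^2)


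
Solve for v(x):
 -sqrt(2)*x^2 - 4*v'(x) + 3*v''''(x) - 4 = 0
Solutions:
 v(x) = C1 + C4*exp(6^(2/3)*x/3) - sqrt(2)*x^3/12 - x + (C2*sin(2^(2/3)*3^(1/6)*x/2) + C3*cos(2^(2/3)*3^(1/6)*x/2))*exp(-6^(2/3)*x/6)


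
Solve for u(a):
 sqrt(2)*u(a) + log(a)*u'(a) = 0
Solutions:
 u(a) = C1*exp(-sqrt(2)*li(a))


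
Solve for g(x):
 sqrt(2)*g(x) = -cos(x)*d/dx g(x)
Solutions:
 g(x) = C1*(sin(x) - 1)^(sqrt(2)/2)/(sin(x) + 1)^(sqrt(2)/2)


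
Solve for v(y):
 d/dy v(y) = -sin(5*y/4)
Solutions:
 v(y) = C1 + 4*cos(5*y/4)/5


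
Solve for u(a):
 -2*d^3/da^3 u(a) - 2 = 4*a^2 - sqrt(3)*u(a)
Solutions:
 u(a) = C3*exp(2^(2/3)*3^(1/6)*a/2) + 4*sqrt(3)*a^2/3 + (C1*sin(6^(2/3)*a/4) + C2*cos(6^(2/3)*a/4))*exp(-2^(2/3)*3^(1/6)*a/4) + 2*sqrt(3)/3


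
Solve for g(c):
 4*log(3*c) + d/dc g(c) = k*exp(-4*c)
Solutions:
 g(c) = C1 - 4*c*log(c) + 4*c*(1 - log(3)) - k*exp(-4*c)/4


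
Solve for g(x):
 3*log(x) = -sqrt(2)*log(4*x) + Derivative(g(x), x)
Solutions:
 g(x) = C1 + sqrt(2)*x*log(x) + 3*x*log(x) - 3*x - sqrt(2)*x + 2*sqrt(2)*x*log(2)


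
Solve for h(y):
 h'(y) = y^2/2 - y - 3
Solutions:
 h(y) = C1 + y^3/6 - y^2/2 - 3*y


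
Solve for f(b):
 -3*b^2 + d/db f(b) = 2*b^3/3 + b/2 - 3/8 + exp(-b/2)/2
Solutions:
 f(b) = C1 + b^4/6 + b^3 + b^2/4 - 3*b/8 - 1/sqrt(exp(b))


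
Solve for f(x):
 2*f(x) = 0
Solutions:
 f(x) = 0


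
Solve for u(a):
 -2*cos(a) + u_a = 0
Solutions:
 u(a) = C1 + 2*sin(a)


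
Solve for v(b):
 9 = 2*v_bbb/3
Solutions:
 v(b) = C1 + C2*b + C3*b^2 + 9*b^3/4


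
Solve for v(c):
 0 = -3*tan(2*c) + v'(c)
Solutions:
 v(c) = C1 - 3*log(cos(2*c))/2


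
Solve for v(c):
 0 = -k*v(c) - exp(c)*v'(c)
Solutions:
 v(c) = C1*exp(k*exp(-c))


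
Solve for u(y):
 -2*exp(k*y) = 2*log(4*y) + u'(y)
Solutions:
 u(y) = C1 - 2*y*log(y) + 2*y*(1 - 2*log(2)) + Piecewise((-2*exp(k*y)/k, Ne(k, 0)), (-2*y, True))


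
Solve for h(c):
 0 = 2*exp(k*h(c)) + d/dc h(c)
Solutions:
 h(c) = Piecewise((log(1/(C1*k + 2*c*k))/k, Ne(k, 0)), (nan, True))
 h(c) = Piecewise((C1 - 2*c, Eq(k, 0)), (nan, True))


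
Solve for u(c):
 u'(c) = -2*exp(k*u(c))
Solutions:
 u(c) = Piecewise((log(1/(C1*k + 2*c*k))/k, Ne(k, 0)), (nan, True))
 u(c) = Piecewise((C1 - 2*c, Eq(k, 0)), (nan, True))


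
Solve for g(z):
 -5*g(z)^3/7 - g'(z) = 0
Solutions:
 g(z) = -sqrt(14)*sqrt(-1/(C1 - 5*z))/2
 g(z) = sqrt(14)*sqrt(-1/(C1 - 5*z))/2


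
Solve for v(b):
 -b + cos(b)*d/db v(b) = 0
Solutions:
 v(b) = C1 + Integral(b/cos(b), b)


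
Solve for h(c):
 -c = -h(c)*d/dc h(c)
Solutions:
 h(c) = -sqrt(C1 + c^2)
 h(c) = sqrt(C1 + c^2)


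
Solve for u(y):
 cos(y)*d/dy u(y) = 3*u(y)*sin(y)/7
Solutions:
 u(y) = C1/cos(y)^(3/7)


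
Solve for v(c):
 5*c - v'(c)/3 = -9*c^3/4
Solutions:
 v(c) = C1 + 27*c^4/16 + 15*c^2/2


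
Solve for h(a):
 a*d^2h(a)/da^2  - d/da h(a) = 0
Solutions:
 h(a) = C1 + C2*a^2


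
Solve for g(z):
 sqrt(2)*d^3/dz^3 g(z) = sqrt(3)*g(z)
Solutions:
 g(z) = C3*exp(2^(5/6)*3^(1/6)*z/2) + (C1*sin(2^(5/6)*3^(2/3)*z/4) + C2*cos(2^(5/6)*3^(2/3)*z/4))*exp(-2^(5/6)*3^(1/6)*z/4)


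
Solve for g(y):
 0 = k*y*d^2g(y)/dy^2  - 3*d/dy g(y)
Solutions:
 g(y) = C1 + y^(((re(k) + 3)*re(k) + im(k)^2)/(re(k)^2 + im(k)^2))*(C2*sin(3*log(y)*Abs(im(k))/(re(k)^2 + im(k)^2)) + C3*cos(3*log(y)*im(k)/(re(k)^2 + im(k)^2)))


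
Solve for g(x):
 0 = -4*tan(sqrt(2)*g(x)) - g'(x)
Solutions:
 g(x) = sqrt(2)*(pi - asin(C1*exp(-4*sqrt(2)*x)))/2
 g(x) = sqrt(2)*asin(C1*exp(-4*sqrt(2)*x))/2


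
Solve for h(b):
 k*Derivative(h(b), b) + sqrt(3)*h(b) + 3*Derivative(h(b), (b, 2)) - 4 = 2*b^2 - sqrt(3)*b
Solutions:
 h(b) = C1*exp(b*(-k + sqrt(k^2 - 12*sqrt(3)))/6) + C2*exp(-b*(k + sqrt(k^2 - 12*sqrt(3)))/6) + 2*sqrt(3)*b^2/3 - 4*b*k/3 - b + 4*sqrt(3)*k^2/9 + sqrt(3)*k/3 - 4 + 4*sqrt(3)/3


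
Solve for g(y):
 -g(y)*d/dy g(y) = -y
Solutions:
 g(y) = -sqrt(C1 + y^2)
 g(y) = sqrt(C1 + y^2)


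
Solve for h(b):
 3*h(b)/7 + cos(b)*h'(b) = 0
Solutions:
 h(b) = C1*(sin(b) - 1)^(3/14)/(sin(b) + 1)^(3/14)


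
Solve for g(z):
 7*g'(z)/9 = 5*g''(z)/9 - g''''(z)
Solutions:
 g(z) = C1 + C2*exp(z*(10*18^(1/3)/(sqrt(34221) + 189)^(1/3) + 12^(1/3)*(sqrt(34221) + 189)^(1/3))/36)*sin(2^(1/3)*3^(1/6)*z*(-2^(1/3)*3^(2/3)*(sqrt(34221) + 189)^(1/3) + 30/(sqrt(34221) + 189)^(1/3))/36) + C3*exp(z*(10*18^(1/3)/(sqrt(34221) + 189)^(1/3) + 12^(1/3)*(sqrt(34221) + 189)^(1/3))/36)*cos(2^(1/3)*3^(1/6)*z*(-2^(1/3)*3^(2/3)*(sqrt(34221) + 189)^(1/3) + 30/(sqrt(34221) + 189)^(1/3))/36) + C4*exp(-z*(10*18^(1/3)/(sqrt(34221) + 189)^(1/3) + 12^(1/3)*(sqrt(34221) + 189)^(1/3))/18)


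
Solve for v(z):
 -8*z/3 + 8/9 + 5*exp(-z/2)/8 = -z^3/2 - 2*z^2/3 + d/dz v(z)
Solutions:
 v(z) = C1 + z^4/8 + 2*z^3/9 - 4*z^2/3 + 8*z/9 - 5*exp(-z/2)/4


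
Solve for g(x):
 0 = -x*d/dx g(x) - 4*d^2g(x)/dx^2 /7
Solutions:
 g(x) = C1 + C2*erf(sqrt(14)*x/4)


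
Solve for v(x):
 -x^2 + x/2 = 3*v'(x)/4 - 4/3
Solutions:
 v(x) = C1 - 4*x^3/9 + x^2/3 + 16*x/9


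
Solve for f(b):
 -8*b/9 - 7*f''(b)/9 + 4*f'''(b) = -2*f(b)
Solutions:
 f(b) = C1*exp(b*(49/(324*sqrt(942726) + 314585)^(1/3) + 14 + (324*sqrt(942726) + 314585)^(1/3))/216)*sin(sqrt(3)*b*(-(324*sqrt(942726) + 314585)^(1/3) + 49/(324*sqrt(942726) + 314585)^(1/3))/216) + C2*exp(b*(49/(324*sqrt(942726) + 314585)^(1/3) + 14 + (324*sqrt(942726) + 314585)^(1/3))/216)*cos(sqrt(3)*b*(-(324*sqrt(942726) + 314585)^(1/3) + 49/(324*sqrt(942726) + 314585)^(1/3))/216) + C3*exp(b*(-(324*sqrt(942726) + 314585)^(1/3) - 49/(324*sqrt(942726) + 314585)^(1/3) + 7)/108) + 4*b/9


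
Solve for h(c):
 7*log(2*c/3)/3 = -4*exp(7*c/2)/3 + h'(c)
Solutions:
 h(c) = C1 + 7*c*log(c)/3 + 7*c*(-log(3) - 1 + log(2))/3 + 8*exp(7*c/2)/21


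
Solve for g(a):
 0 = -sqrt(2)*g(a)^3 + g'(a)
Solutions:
 g(a) = -sqrt(2)*sqrt(-1/(C1 + sqrt(2)*a))/2
 g(a) = sqrt(2)*sqrt(-1/(C1 + sqrt(2)*a))/2


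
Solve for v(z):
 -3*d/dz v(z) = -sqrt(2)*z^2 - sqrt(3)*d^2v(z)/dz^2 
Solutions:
 v(z) = C1 + C2*exp(sqrt(3)*z) + sqrt(2)*z^3/9 + sqrt(6)*z^2/9 + 2*sqrt(2)*z/9


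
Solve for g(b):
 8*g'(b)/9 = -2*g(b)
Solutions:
 g(b) = C1*exp(-9*b/4)


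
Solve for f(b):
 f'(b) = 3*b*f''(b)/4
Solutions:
 f(b) = C1 + C2*b^(7/3)


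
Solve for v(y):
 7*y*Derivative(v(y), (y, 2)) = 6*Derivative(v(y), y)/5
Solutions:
 v(y) = C1 + C2*y^(41/35)


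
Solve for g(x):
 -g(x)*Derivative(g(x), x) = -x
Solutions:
 g(x) = -sqrt(C1 + x^2)
 g(x) = sqrt(C1 + x^2)


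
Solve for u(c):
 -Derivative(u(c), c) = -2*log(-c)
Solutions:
 u(c) = C1 + 2*c*log(-c) - 2*c


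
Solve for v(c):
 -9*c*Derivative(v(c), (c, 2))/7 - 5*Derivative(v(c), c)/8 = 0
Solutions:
 v(c) = C1 + C2*c^(37/72)


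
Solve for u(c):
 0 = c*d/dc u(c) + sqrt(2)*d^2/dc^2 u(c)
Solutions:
 u(c) = C1 + C2*erf(2^(1/4)*c/2)


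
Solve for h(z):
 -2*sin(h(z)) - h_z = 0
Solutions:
 h(z) = -acos((-C1 - exp(4*z))/(C1 - exp(4*z))) + 2*pi
 h(z) = acos((-C1 - exp(4*z))/(C1 - exp(4*z)))


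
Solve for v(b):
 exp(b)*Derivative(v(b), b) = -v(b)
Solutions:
 v(b) = C1*exp(exp(-b))


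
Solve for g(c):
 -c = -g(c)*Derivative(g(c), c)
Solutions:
 g(c) = -sqrt(C1 + c^2)
 g(c) = sqrt(C1 + c^2)


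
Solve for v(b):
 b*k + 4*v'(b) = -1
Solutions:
 v(b) = C1 - b^2*k/8 - b/4


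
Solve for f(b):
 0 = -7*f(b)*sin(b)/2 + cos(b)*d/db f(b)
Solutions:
 f(b) = C1/cos(b)^(7/2)


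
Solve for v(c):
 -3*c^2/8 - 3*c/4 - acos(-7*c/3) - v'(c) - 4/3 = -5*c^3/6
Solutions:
 v(c) = C1 + 5*c^4/24 - c^3/8 - 3*c^2/8 - c*acos(-7*c/3) - 4*c/3 - sqrt(9 - 49*c^2)/7


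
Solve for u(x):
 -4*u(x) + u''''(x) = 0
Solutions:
 u(x) = C1*exp(-sqrt(2)*x) + C2*exp(sqrt(2)*x) + C3*sin(sqrt(2)*x) + C4*cos(sqrt(2)*x)


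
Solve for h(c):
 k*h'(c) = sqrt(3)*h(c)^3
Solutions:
 h(c) = -sqrt(2)*sqrt(-k/(C1*k + sqrt(3)*c))/2
 h(c) = sqrt(2)*sqrt(-k/(C1*k + sqrt(3)*c))/2


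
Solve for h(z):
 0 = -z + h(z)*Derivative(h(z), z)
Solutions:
 h(z) = -sqrt(C1 + z^2)
 h(z) = sqrt(C1 + z^2)


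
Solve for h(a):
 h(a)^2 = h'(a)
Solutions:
 h(a) = -1/(C1 + a)


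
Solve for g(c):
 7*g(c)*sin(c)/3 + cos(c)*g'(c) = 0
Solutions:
 g(c) = C1*cos(c)^(7/3)


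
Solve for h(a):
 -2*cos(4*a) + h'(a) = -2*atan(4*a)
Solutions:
 h(a) = C1 - 2*a*atan(4*a) + log(16*a^2 + 1)/4 + sin(4*a)/2


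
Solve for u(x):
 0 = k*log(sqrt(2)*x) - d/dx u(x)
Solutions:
 u(x) = C1 + k*x*log(x) - k*x + k*x*log(2)/2


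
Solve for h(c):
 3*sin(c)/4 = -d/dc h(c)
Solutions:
 h(c) = C1 + 3*cos(c)/4


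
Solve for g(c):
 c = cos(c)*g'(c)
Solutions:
 g(c) = C1 + Integral(c/cos(c), c)


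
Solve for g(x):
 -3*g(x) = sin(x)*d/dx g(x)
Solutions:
 g(x) = C1*(cos(x) + 1)^(3/2)/(cos(x) - 1)^(3/2)


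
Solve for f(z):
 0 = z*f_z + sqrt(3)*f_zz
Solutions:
 f(z) = C1 + C2*erf(sqrt(2)*3^(3/4)*z/6)


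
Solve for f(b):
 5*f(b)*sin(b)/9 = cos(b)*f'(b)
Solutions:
 f(b) = C1/cos(b)^(5/9)


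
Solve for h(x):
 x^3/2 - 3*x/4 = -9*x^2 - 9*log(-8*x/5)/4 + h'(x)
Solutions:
 h(x) = C1 + x^4/8 + 3*x^3 - 3*x^2/8 + 9*x*log(-x)/4 + x*(-3*log(5) - 9/4 + 3*log(10)/4 + 6*log(2))


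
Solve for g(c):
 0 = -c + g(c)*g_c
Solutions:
 g(c) = -sqrt(C1 + c^2)
 g(c) = sqrt(C1 + c^2)


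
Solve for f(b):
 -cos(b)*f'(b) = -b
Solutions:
 f(b) = C1 + Integral(b/cos(b), b)


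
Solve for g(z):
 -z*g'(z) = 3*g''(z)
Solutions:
 g(z) = C1 + C2*erf(sqrt(6)*z/6)


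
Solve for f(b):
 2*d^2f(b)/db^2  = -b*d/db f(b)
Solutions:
 f(b) = C1 + C2*erf(b/2)


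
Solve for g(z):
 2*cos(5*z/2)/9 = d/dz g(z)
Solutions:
 g(z) = C1 + 4*sin(5*z/2)/45


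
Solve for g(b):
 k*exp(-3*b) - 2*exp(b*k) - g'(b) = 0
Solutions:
 g(b) = C1 - k*exp(-3*b)/3 - 2*exp(b*k)/k


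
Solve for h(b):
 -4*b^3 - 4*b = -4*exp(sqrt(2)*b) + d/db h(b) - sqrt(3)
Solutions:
 h(b) = C1 - b^4 - 2*b^2 + sqrt(3)*b + 2*sqrt(2)*exp(sqrt(2)*b)


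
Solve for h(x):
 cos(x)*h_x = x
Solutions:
 h(x) = C1 + Integral(x/cos(x), x)


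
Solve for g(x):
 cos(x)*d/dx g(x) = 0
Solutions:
 g(x) = C1


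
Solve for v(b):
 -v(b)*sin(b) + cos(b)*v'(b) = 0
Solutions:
 v(b) = C1/cos(b)


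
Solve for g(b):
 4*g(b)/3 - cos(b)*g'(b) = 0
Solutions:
 g(b) = C1*(sin(b) + 1)^(2/3)/(sin(b) - 1)^(2/3)


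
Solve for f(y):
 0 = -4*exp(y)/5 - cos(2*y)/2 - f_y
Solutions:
 f(y) = C1 - 4*exp(y)/5 - sin(2*y)/4


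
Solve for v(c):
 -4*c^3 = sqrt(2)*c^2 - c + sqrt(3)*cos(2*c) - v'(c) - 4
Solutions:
 v(c) = C1 + c^4 + sqrt(2)*c^3/3 - c^2/2 - 4*c + sqrt(3)*sin(2*c)/2


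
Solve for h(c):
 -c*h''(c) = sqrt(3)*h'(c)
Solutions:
 h(c) = C1 + C2*c^(1 - sqrt(3))


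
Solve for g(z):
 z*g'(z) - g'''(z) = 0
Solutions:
 g(z) = C1 + Integral(C2*airyai(z) + C3*airybi(z), z)


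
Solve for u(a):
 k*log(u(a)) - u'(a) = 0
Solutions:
 li(u(a)) = C1 + a*k


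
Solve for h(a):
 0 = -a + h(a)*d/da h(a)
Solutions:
 h(a) = -sqrt(C1 + a^2)
 h(a) = sqrt(C1 + a^2)


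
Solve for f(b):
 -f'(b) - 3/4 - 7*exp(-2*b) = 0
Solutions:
 f(b) = C1 - 3*b/4 + 7*exp(-2*b)/2


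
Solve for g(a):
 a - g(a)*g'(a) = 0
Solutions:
 g(a) = -sqrt(C1 + a^2)
 g(a) = sqrt(C1 + a^2)


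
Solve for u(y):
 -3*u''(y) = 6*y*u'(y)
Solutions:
 u(y) = C1 + C2*erf(y)


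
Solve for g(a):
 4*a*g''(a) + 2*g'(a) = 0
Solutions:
 g(a) = C1 + C2*sqrt(a)


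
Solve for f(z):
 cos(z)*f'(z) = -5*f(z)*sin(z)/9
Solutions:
 f(z) = C1*cos(z)^(5/9)


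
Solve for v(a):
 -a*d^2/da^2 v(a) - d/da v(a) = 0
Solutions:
 v(a) = C1 + C2*log(a)


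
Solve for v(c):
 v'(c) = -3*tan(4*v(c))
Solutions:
 v(c) = -asin(C1*exp(-12*c))/4 + pi/4
 v(c) = asin(C1*exp(-12*c))/4


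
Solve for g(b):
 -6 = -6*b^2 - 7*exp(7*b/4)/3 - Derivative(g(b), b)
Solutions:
 g(b) = C1 - 2*b^3 + 6*b - 4*exp(7*b/4)/3


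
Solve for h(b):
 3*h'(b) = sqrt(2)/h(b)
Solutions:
 h(b) = -sqrt(C1 + 6*sqrt(2)*b)/3
 h(b) = sqrt(C1 + 6*sqrt(2)*b)/3


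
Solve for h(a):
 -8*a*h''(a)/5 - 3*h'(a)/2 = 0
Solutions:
 h(a) = C1 + C2*a^(1/16)


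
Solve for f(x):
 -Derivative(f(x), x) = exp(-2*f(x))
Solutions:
 f(x) = log(-sqrt(C1 - 2*x))
 f(x) = log(C1 - 2*x)/2


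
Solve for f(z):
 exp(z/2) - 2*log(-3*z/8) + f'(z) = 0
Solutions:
 f(z) = C1 + 2*z*log(-z) + 2*z*(-3*log(2) - 1 + log(3)) - 2*exp(z/2)


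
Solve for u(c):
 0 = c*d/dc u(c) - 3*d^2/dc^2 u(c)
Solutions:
 u(c) = C1 + C2*erfi(sqrt(6)*c/6)


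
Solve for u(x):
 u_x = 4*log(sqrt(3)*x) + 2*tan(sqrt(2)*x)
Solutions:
 u(x) = C1 + 4*x*log(x) - 4*x + 2*x*log(3) - sqrt(2)*log(cos(sqrt(2)*x))


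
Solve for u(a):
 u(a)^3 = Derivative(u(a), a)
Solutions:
 u(a) = -sqrt(2)*sqrt(-1/(C1 + a))/2
 u(a) = sqrt(2)*sqrt(-1/(C1 + a))/2


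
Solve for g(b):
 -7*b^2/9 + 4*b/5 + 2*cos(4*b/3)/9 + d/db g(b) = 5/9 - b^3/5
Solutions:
 g(b) = C1 - b^4/20 + 7*b^3/27 - 2*b^2/5 + 5*b/9 - sin(4*b/3)/6


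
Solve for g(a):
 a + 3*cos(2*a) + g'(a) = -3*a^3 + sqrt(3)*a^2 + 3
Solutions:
 g(a) = C1 - 3*a^4/4 + sqrt(3)*a^3/3 - a^2/2 + 3*a - 3*sin(a)*cos(a)


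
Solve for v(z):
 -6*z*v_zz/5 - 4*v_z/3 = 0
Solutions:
 v(z) = C1 + C2/z^(1/9)


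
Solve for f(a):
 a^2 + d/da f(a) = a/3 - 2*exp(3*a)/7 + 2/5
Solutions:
 f(a) = C1 - a^3/3 + a^2/6 + 2*a/5 - 2*exp(3*a)/21


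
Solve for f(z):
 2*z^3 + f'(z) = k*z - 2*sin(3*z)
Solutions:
 f(z) = C1 + k*z^2/2 - z^4/2 + 2*cos(3*z)/3


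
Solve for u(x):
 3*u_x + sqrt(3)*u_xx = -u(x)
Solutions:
 u(x) = C1*exp(sqrt(3)*x*(-3 + sqrt(9 - 4*sqrt(3)))/6) + C2*exp(-sqrt(3)*x*(sqrt(9 - 4*sqrt(3)) + 3)/6)


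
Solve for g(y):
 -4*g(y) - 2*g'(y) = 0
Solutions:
 g(y) = C1*exp(-2*y)


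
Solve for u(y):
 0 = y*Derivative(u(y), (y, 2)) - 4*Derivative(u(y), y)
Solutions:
 u(y) = C1 + C2*y^5


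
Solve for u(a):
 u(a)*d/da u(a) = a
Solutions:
 u(a) = -sqrt(C1 + a^2)
 u(a) = sqrt(C1 + a^2)


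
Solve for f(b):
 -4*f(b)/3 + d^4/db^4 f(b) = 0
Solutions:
 f(b) = C1*exp(-sqrt(2)*3^(3/4)*b/3) + C2*exp(sqrt(2)*3^(3/4)*b/3) + C3*sin(sqrt(2)*3^(3/4)*b/3) + C4*cos(sqrt(2)*3^(3/4)*b/3)


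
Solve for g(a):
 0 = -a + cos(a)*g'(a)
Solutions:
 g(a) = C1 + Integral(a/cos(a), a)


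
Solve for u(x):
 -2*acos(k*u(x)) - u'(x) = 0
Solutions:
 Integral(1/acos(_y*k), (_y, u(x))) = C1 - 2*x


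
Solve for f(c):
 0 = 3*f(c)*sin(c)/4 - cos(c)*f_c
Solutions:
 f(c) = C1/cos(c)^(3/4)


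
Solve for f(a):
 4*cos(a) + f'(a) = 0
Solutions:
 f(a) = C1 - 4*sin(a)


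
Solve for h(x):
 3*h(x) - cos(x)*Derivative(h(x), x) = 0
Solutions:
 h(x) = C1*(sin(x) + 1)^(3/2)/(sin(x) - 1)^(3/2)


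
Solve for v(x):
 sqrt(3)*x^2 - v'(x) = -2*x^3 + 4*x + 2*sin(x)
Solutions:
 v(x) = C1 + x^4/2 + sqrt(3)*x^3/3 - 2*x^2 + 2*cos(x)


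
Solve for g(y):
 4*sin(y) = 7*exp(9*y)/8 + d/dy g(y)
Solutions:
 g(y) = C1 - 7*exp(9*y)/72 - 4*cos(y)


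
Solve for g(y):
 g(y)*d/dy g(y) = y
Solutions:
 g(y) = -sqrt(C1 + y^2)
 g(y) = sqrt(C1 + y^2)


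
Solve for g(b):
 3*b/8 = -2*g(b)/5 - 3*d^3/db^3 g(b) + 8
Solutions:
 g(b) = C3*exp(-15^(2/3)*2^(1/3)*b/15) - 15*b/16 + (C1*sin(2^(1/3)*3^(1/6)*5^(2/3)*b/10) + C2*cos(2^(1/3)*3^(1/6)*5^(2/3)*b/10))*exp(15^(2/3)*2^(1/3)*b/30) + 20


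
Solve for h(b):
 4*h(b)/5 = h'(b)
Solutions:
 h(b) = C1*exp(4*b/5)


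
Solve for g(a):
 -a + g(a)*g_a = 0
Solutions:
 g(a) = -sqrt(C1 + a^2)
 g(a) = sqrt(C1 + a^2)


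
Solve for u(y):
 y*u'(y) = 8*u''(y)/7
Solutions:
 u(y) = C1 + C2*erfi(sqrt(7)*y/4)


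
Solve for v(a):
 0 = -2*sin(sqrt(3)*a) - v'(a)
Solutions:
 v(a) = C1 + 2*sqrt(3)*cos(sqrt(3)*a)/3


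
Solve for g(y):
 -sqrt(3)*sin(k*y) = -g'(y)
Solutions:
 g(y) = C1 - sqrt(3)*cos(k*y)/k


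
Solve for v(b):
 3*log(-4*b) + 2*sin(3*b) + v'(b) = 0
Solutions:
 v(b) = C1 - 3*b*log(-b) - 6*b*log(2) + 3*b + 2*cos(3*b)/3


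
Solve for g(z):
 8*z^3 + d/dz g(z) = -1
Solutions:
 g(z) = C1 - 2*z^4 - z


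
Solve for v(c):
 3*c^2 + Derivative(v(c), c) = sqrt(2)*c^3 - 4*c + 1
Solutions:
 v(c) = C1 + sqrt(2)*c^4/4 - c^3 - 2*c^2 + c


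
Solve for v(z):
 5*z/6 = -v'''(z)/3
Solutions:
 v(z) = C1 + C2*z + C3*z^2 - 5*z^4/48


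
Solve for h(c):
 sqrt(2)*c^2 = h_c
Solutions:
 h(c) = C1 + sqrt(2)*c^3/3


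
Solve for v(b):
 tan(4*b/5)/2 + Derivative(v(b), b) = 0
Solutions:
 v(b) = C1 + 5*log(cos(4*b/5))/8


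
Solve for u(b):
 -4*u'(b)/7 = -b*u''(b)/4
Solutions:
 u(b) = C1 + C2*b^(23/7)


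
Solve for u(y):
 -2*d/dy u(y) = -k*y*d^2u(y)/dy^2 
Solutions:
 u(y) = C1 + y^(((re(k) + 2)*re(k) + im(k)^2)/(re(k)^2 + im(k)^2))*(C2*sin(2*log(y)*Abs(im(k))/(re(k)^2 + im(k)^2)) + C3*cos(2*log(y)*im(k)/(re(k)^2 + im(k)^2)))


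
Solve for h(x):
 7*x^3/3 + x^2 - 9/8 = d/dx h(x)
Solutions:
 h(x) = C1 + 7*x^4/12 + x^3/3 - 9*x/8


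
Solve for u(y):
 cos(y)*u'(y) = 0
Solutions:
 u(y) = C1


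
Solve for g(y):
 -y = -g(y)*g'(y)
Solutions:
 g(y) = -sqrt(C1 + y^2)
 g(y) = sqrt(C1 + y^2)


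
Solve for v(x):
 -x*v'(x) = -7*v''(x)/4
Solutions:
 v(x) = C1 + C2*erfi(sqrt(14)*x/7)


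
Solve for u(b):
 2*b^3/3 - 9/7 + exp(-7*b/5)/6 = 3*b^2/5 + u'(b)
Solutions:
 u(b) = C1 + b^4/6 - b^3/5 - 9*b/7 - 5*exp(-7*b/5)/42


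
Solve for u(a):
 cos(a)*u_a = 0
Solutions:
 u(a) = C1


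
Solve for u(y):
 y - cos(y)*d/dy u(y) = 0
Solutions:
 u(y) = C1 + Integral(y/cos(y), y)


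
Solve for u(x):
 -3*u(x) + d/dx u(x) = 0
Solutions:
 u(x) = C1*exp(3*x)


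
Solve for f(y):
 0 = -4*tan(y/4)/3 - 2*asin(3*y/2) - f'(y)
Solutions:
 f(y) = C1 - 2*y*asin(3*y/2) - 2*sqrt(4 - 9*y^2)/3 + 16*log(cos(y/4))/3


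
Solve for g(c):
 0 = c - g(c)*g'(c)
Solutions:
 g(c) = -sqrt(C1 + c^2)
 g(c) = sqrt(C1 + c^2)


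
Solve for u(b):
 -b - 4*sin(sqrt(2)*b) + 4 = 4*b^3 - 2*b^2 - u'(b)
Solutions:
 u(b) = C1 + b^4 - 2*b^3/3 + b^2/2 - 4*b - 2*sqrt(2)*cos(sqrt(2)*b)


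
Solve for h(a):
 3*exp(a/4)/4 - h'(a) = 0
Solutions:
 h(a) = C1 + 3*exp(a/4)


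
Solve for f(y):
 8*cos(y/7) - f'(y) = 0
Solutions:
 f(y) = C1 + 56*sin(y/7)


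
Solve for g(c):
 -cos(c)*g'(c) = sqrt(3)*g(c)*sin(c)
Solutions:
 g(c) = C1*cos(c)^(sqrt(3))


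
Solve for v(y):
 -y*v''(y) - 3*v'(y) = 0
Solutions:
 v(y) = C1 + C2/y^2


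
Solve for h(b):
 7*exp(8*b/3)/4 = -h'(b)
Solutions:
 h(b) = C1 - 21*exp(8*b/3)/32


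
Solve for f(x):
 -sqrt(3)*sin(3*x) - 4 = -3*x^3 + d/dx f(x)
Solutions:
 f(x) = C1 + 3*x^4/4 - 4*x + sqrt(3)*cos(3*x)/3


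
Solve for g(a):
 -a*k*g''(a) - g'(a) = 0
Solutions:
 g(a) = C1 + a^(((re(k) - 1)*re(k) + im(k)^2)/(re(k)^2 + im(k)^2))*(C2*sin(log(a)*Abs(im(k))/(re(k)^2 + im(k)^2)) + C3*cos(log(a)*im(k)/(re(k)^2 + im(k)^2)))


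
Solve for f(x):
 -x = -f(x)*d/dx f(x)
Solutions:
 f(x) = -sqrt(C1 + x^2)
 f(x) = sqrt(C1 + x^2)


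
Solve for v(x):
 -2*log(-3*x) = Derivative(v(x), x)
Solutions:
 v(x) = C1 - 2*x*log(-x) + 2*x*(1 - log(3))


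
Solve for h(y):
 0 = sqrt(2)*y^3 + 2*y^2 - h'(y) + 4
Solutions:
 h(y) = C1 + sqrt(2)*y^4/4 + 2*y^3/3 + 4*y


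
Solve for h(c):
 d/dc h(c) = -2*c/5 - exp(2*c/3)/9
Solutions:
 h(c) = C1 - c^2/5 - exp(2*c/3)/6


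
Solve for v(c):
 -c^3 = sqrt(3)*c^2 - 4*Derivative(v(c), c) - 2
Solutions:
 v(c) = C1 + c^4/16 + sqrt(3)*c^3/12 - c/2


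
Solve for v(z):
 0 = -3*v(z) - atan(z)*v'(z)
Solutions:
 v(z) = C1*exp(-3*Integral(1/atan(z), z))


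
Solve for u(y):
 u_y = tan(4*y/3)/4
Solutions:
 u(y) = C1 - 3*log(cos(4*y/3))/16


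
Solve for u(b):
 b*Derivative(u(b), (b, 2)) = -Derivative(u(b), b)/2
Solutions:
 u(b) = C1 + C2*sqrt(b)


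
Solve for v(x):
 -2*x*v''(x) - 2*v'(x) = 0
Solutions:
 v(x) = C1 + C2*log(x)


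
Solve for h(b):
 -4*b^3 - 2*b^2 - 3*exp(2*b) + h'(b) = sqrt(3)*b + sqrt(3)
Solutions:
 h(b) = C1 + b^4 + 2*b^3/3 + sqrt(3)*b^2/2 + sqrt(3)*b + 3*exp(2*b)/2


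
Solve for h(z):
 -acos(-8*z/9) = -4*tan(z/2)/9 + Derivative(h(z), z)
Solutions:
 h(z) = C1 - z*acos(-8*z/9) - sqrt(81 - 64*z^2)/8 - 8*log(cos(z/2))/9


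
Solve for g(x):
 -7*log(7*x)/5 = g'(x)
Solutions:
 g(x) = C1 - 7*x*log(x)/5 - 7*x*log(7)/5 + 7*x/5


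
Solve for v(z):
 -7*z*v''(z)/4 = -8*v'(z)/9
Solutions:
 v(z) = C1 + C2*z^(95/63)


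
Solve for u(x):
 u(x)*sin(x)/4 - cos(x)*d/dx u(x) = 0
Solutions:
 u(x) = C1/cos(x)^(1/4)


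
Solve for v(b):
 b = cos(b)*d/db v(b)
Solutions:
 v(b) = C1 + Integral(b/cos(b), b)


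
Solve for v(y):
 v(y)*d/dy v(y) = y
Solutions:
 v(y) = -sqrt(C1 + y^2)
 v(y) = sqrt(C1 + y^2)


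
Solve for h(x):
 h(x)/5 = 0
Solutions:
 h(x) = 0


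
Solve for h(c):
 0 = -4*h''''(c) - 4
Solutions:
 h(c) = C1 + C2*c + C3*c^2 + C4*c^3 - c^4/24


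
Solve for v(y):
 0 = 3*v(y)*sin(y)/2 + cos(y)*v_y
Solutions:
 v(y) = C1*cos(y)^(3/2)


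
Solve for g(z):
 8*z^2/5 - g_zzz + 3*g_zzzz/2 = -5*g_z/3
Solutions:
 g(z) = C1 + C2*exp(z*(4/(9*sqrt(1945) + 397)^(1/3) + 4 + (9*sqrt(1945) + 397)^(1/3))/18)*sin(sqrt(3)*z*(-(9*sqrt(1945) + 397)^(1/3) + 4/(9*sqrt(1945) + 397)^(1/3))/18) + C3*exp(z*(4/(9*sqrt(1945) + 397)^(1/3) + 4 + (9*sqrt(1945) + 397)^(1/3))/18)*cos(sqrt(3)*z*(-(9*sqrt(1945) + 397)^(1/3) + 4/(9*sqrt(1945) + 397)^(1/3))/18) + C4*exp(z*(-(9*sqrt(1945) + 397)^(1/3) - 4/(9*sqrt(1945) + 397)^(1/3) + 2)/9) - 8*z^3/25 - 144*z/125


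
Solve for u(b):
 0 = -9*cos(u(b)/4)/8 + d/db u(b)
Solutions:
 -9*b/8 - 2*log(sin(u(b)/4) - 1) + 2*log(sin(u(b)/4) + 1) = C1


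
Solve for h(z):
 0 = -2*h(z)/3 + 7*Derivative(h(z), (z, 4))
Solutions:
 h(z) = C1*exp(-2^(1/4)*21^(3/4)*z/21) + C2*exp(2^(1/4)*21^(3/4)*z/21) + C3*sin(2^(1/4)*21^(3/4)*z/21) + C4*cos(2^(1/4)*21^(3/4)*z/21)


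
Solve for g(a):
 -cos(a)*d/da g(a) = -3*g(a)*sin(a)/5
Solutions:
 g(a) = C1/cos(a)^(3/5)


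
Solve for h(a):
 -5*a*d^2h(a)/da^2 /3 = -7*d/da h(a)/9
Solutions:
 h(a) = C1 + C2*a^(22/15)


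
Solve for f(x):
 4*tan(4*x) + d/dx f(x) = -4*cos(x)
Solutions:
 f(x) = C1 + log(cos(4*x)) - 4*sin(x)


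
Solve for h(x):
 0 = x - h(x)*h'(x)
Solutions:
 h(x) = -sqrt(C1 + x^2)
 h(x) = sqrt(C1 + x^2)


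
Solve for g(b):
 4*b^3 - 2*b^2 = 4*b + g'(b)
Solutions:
 g(b) = C1 + b^4 - 2*b^3/3 - 2*b^2


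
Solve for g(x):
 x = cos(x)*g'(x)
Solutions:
 g(x) = C1 + Integral(x/cos(x), x)


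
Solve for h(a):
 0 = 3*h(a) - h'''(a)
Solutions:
 h(a) = C3*exp(3^(1/3)*a) + (C1*sin(3^(5/6)*a/2) + C2*cos(3^(5/6)*a/2))*exp(-3^(1/3)*a/2)


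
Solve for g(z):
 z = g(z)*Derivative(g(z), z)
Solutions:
 g(z) = -sqrt(C1 + z^2)
 g(z) = sqrt(C1 + z^2)


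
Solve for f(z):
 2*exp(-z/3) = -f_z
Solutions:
 f(z) = C1 + 6*exp(-z/3)


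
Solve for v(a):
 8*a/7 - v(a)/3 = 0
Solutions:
 v(a) = 24*a/7


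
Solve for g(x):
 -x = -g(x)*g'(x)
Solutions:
 g(x) = -sqrt(C1 + x^2)
 g(x) = sqrt(C1 + x^2)


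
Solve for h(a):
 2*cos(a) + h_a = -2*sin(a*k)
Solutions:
 h(a) = C1 - 2*sin(a) + 2*cos(a*k)/k


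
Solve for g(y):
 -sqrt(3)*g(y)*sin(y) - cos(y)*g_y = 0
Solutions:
 g(y) = C1*cos(y)^(sqrt(3))


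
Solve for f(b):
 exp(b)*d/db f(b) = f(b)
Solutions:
 f(b) = C1*exp(-exp(-b))


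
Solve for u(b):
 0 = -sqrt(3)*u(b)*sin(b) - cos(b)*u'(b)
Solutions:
 u(b) = C1*cos(b)^(sqrt(3))


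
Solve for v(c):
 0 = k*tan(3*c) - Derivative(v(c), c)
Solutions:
 v(c) = C1 - k*log(cos(3*c))/3


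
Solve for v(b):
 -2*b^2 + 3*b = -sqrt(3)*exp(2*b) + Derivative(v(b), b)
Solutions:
 v(b) = C1 - 2*b^3/3 + 3*b^2/2 + sqrt(3)*exp(2*b)/2


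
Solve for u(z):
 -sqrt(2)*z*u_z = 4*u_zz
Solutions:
 u(z) = C1 + C2*erf(2^(3/4)*z/4)


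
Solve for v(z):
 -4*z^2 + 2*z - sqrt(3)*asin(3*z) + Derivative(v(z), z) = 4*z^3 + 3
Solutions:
 v(z) = C1 + z^4 + 4*z^3/3 - z^2 + 3*z + sqrt(3)*(z*asin(3*z) + sqrt(1 - 9*z^2)/3)


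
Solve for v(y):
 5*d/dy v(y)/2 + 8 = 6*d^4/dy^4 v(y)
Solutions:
 v(y) = C1 + C4*exp(90^(1/3)*y/6) - 16*y/5 + (C2*sin(10^(1/3)*3^(1/6)*y/4) + C3*cos(10^(1/3)*3^(1/6)*y/4))*exp(-90^(1/3)*y/12)


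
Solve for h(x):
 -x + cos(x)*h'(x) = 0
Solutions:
 h(x) = C1 + Integral(x/cos(x), x)


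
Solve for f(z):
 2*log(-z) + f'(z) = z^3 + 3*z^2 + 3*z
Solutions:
 f(z) = C1 + z^4/4 + z^3 + 3*z^2/2 - 2*z*log(-z) + 2*z


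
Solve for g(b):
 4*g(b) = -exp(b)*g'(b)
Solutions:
 g(b) = C1*exp(4*exp(-b))


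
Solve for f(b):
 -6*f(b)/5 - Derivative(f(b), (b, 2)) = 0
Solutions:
 f(b) = C1*sin(sqrt(30)*b/5) + C2*cos(sqrt(30)*b/5)


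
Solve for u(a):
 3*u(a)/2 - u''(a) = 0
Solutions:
 u(a) = C1*exp(-sqrt(6)*a/2) + C2*exp(sqrt(6)*a/2)


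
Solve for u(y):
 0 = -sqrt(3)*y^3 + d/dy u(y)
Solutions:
 u(y) = C1 + sqrt(3)*y^4/4


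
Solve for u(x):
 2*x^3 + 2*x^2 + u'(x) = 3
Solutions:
 u(x) = C1 - x^4/2 - 2*x^3/3 + 3*x


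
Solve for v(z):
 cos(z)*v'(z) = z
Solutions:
 v(z) = C1 + Integral(z/cos(z), z)


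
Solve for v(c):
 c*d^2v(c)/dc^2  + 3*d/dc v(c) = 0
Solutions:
 v(c) = C1 + C2/c^2


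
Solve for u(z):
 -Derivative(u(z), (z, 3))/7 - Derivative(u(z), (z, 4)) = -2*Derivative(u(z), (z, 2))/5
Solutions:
 u(z) = C1 + C2*z + C3*exp(z*(-5 + sqrt(1985))/70) + C4*exp(-z*(5 + sqrt(1985))/70)


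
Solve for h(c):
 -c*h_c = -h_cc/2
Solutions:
 h(c) = C1 + C2*erfi(c)


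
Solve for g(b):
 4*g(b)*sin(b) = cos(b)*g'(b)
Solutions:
 g(b) = C1/cos(b)^4


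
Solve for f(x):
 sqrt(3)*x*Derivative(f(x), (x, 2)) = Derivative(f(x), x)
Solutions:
 f(x) = C1 + C2*x^(sqrt(3)/3 + 1)


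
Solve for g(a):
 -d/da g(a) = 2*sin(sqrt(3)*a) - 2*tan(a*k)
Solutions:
 g(a) = C1 + 2*Piecewise((-log(cos(a*k))/k, Ne(k, 0)), (0, True)) + 2*sqrt(3)*cos(sqrt(3)*a)/3


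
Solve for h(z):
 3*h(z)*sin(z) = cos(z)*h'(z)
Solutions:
 h(z) = C1/cos(z)^3


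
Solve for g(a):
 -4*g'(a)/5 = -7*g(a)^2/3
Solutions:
 g(a) = -12/(C1 + 35*a)


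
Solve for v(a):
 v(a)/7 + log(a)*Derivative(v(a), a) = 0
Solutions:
 v(a) = C1*exp(-li(a)/7)


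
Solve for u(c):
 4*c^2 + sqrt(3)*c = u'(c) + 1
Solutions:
 u(c) = C1 + 4*c^3/3 + sqrt(3)*c^2/2 - c


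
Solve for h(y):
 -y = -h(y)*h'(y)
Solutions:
 h(y) = -sqrt(C1 + y^2)
 h(y) = sqrt(C1 + y^2)


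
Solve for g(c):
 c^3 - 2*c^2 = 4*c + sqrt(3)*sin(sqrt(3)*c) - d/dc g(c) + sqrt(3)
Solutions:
 g(c) = C1 - c^4/4 + 2*c^3/3 + 2*c^2 + sqrt(3)*c - cos(sqrt(3)*c)


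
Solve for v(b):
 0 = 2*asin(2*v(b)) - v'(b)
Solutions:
 Integral(1/asin(2*_y), (_y, v(b))) = C1 + 2*b


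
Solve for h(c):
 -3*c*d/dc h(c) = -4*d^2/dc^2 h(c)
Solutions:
 h(c) = C1 + C2*erfi(sqrt(6)*c/4)


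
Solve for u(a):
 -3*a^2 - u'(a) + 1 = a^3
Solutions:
 u(a) = C1 - a^4/4 - a^3 + a


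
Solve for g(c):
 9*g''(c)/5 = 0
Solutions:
 g(c) = C1 + C2*c


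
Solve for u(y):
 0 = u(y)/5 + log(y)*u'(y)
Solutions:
 u(y) = C1*exp(-li(y)/5)


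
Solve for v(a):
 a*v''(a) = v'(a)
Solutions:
 v(a) = C1 + C2*a^2


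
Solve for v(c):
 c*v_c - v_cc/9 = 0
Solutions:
 v(c) = C1 + C2*erfi(3*sqrt(2)*c/2)


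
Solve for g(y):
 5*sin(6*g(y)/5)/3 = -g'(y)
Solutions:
 5*y/3 + 5*log(cos(6*g(y)/5) - 1)/12 - 5*log(cos(6*g(y)/5) + 1)/12 = C1


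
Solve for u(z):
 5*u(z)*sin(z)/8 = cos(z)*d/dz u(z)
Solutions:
 u(z) = C1/cos(z)^(5/8)


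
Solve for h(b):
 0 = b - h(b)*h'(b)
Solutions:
 h(b) = -sqrt(C1 + b^2)
 h(b) = sqrt(C1 + b^2)


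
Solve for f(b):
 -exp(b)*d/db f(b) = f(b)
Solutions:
 f(b) = C1*exp(exp(-b))


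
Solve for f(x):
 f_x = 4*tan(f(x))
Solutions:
 f(x) = pi - asin(C1*exp(4*x))
 f(x) = asin(C1*exp(4*x))


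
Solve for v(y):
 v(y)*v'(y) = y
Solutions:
 v(y) = -sqrt(C1 + y^2)
 v(y) = sqrt(C1 + y^2)


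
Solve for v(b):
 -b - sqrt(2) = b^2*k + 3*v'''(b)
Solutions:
 v(b) = C1 + C2*b + C3*b^2 - b^5*k/180 - b^4/72 - sqrt(2)*b^3/18


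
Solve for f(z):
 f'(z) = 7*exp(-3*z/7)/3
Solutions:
 f(z) = C1 - 49*exp(-3*z/7)/9


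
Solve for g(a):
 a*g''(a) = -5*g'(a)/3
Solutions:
 g(a) = C1 + C2/a^(2/3)


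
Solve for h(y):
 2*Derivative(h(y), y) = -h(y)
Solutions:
 h(y) = C1*exp(-y/2)


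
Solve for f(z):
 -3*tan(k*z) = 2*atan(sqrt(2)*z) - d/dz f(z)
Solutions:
 f(z) = C1 + 2*z*atan(sqrt(2)*z) + 3*Piecewise((-log(cos(k*z))/k, Ne(k, 0)), (0, True)) - sqrt(2)*log(2*z^2 + 1)/2
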